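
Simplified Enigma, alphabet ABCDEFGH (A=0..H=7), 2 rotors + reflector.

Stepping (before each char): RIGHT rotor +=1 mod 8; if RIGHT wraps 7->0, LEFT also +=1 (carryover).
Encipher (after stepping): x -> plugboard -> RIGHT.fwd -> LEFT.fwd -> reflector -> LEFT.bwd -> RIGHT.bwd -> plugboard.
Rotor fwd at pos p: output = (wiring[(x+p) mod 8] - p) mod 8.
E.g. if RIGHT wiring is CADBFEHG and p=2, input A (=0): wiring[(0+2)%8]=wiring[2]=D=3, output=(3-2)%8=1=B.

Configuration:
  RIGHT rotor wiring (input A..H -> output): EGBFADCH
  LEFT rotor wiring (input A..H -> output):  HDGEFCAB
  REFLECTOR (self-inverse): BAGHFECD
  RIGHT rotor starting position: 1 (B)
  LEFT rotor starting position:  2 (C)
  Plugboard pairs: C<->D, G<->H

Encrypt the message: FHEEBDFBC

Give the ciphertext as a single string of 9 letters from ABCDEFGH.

Char 1 ('F'): step: R->2, L=2; F->plug->F->R->F->L->H->refl->D->L'->C->R'->G->plug->H
Char 2 ('H'): step: R->3, L=2; H->plug->G->R->D->L->A->refl->B->L'->H->R'->D->plug->C
Char 3 ('E'): step: R->4, L=2; E->plug->E->R->A->L->E->refl->F->L'->G->R'->C->plug->D
Char 4 ('E'): step: R->5, L=2; E->plug->E->R->B->L->C->refl->G->L'->E->R'->F->plug->F
Char 5 ('B'): step: R->6, L=2; B->plug->B->R->B->L->C->refl->G->L'->E->R'->A->plug->A
Char 6 ('D'): step: R->7, L=2; D->plug->C->R->H->L->B->refl->A->L'->D->R'->H->plug->G
Char 7 ('F'): step: R->0, L->3 (L advanced); F->plug->F->R->D->L->F->refl->E->L'->F->R'->D->plug->C
Char 8 ('B'): step: R->1, L=3; B->plug->B->R->A->L->B->refl->A->L'->G->R'->G->plug->H
Char 9 ('C'): step: R->2, L=3; C->plug->D->R->B->L->C->refl->G->L'->E->R'->H->plug->G

Answer: HCDFAGCHG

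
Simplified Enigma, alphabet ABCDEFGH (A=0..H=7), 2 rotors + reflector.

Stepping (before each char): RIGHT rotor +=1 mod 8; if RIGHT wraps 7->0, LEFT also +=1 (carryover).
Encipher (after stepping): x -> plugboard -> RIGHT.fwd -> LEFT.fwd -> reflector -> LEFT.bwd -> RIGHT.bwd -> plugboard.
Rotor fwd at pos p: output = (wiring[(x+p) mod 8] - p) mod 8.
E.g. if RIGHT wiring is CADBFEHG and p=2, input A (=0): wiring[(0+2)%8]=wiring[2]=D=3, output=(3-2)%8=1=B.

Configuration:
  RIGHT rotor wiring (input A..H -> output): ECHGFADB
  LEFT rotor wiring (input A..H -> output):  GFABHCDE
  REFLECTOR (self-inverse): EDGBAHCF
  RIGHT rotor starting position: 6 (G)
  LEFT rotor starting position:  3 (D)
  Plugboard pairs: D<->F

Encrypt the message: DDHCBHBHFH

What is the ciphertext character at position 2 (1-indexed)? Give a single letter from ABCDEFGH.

Char 1 ('D'): step: R->7, L=3; D->plug->F->R->G->L->C->refl->G->L'->A->R'->D->plug->F
Char 2 ('D'): step: R->0, L->4 (L advanced); D->plug->F->R->A->L->D->refl->B->L'->F->R'->E->plug->E

E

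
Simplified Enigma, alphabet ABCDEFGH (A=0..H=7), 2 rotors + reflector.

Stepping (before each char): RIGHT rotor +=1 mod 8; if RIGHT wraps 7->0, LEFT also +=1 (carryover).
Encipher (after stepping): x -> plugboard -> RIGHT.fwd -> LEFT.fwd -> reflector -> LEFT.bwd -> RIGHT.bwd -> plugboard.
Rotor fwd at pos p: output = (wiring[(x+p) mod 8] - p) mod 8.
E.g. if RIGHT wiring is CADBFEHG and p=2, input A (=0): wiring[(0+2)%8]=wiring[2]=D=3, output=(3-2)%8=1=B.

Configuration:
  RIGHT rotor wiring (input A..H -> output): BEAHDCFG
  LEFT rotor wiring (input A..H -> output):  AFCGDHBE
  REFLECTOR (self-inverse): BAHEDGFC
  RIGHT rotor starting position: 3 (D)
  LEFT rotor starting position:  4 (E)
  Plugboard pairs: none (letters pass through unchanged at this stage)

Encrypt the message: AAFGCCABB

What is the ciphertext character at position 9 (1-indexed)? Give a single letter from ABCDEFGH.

Char 1 ('A'): step: R->4, L=4; A->plug->A->R->H->L->C->refl->H->L'->A->R'->F->plug->F
Char 2 ('A'): step: R->5, L=4; A->plug->A->R->F->L->B->refl->A->L'->D->R'->F->plug->F
Char 3 ('F'): step: R->6, L=4; F->plug->F->R->B->L->D->refl->E->L'->E->R'->H->plug->H
Char 4 ('G'): step: R->7, L=4; G->plug->G->R->D->L->A->refl->B->L'->F->R'->C->plug->C
Char 5 ('C'): step: R->0, L->5 (L advanced); C->plug->C->R->A->L->C->refl->H->L'->C->R'->F->plug->F
Char 6 ('C'): step: R->1, L=5; C->plug->C->R->G->L->B->refl->A->L'->E->R'->F->plug->F
Char 7 ('A'): step: R->2, L=5; A->plug->A->R->G->L->B->refl->A->L'->E->R'->F->plug->F
Char 8 ('B'): step: R->3, L=5; B->plug->B->R->A->L->C->refl->H->L'->C->R'->D->plug->D
Char 9 ('B'): step: R->4, L=5; B->plug->B->R->G->L->B->refl->A->L'->E->R'->G->plug->G

G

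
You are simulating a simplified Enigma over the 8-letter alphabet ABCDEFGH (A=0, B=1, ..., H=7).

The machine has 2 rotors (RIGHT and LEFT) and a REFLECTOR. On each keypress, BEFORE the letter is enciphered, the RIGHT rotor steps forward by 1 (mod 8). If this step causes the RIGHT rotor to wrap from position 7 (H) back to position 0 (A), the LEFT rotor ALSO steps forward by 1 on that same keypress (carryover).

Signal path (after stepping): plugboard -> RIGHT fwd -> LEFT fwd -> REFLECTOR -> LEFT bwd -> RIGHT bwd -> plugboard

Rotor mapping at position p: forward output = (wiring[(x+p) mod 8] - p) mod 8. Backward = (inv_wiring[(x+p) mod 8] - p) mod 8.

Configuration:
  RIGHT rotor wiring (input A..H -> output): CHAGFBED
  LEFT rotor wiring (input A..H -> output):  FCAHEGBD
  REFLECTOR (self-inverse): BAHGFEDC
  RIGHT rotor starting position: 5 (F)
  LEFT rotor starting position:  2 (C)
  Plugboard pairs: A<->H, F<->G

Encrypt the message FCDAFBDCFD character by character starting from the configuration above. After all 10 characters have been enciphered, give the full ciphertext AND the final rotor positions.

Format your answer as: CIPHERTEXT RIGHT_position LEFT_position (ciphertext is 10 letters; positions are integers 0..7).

Char 1 ('F'): step: R->6, L=2; F->plug->G->R->H->L->A->refl->B->L'->F->R'->B->plug->B
Char 2 ('C'): step: R->7, L=2; C->plug->C->R->A->L->G->refl->D->L'->G->R'->F->plug->G
Char 3 ('D'): step: R->0, L->3 (L advanced); D->plug->D->R->G->L->H->refl->C->L'->F->R'->E->plug->E
Char 4 ('A'): step: R->1, L=3; A->plug->H->R->B->L->B->refl->A->L'->E->R'->D->plug->D
Char 5 ('F'): step: R->2, L=3; F->plug->G->R->A->L->E->refl->F->L'->H->R'->D->plug->D
Char 6 ('B'): step: R->3, L=3; B->plug->B->R->C->L->D->refl->G->L'->D->R'->A->plug->H
Char 7 ('D'): step: R->4, L=3; D->plug->D->R->H->L->F->refl->E->L'->A->R'->C->plug->C
Char 8 ('C'): step: R->5, L=3; C->plug->C->R->G->L->H->refl->C->L'->F->R'->D->plug->D
Char 9 ('F'): step: R->6, L=3; F->plug->G->R->H->L->F->refl->E->L'->A->R'->F->plug->G
Char 10 ('D'): step: R->7, L=3; D->plug->D->R->B->L->B->refl->A->L'->E->R'->A->plug->H
Final: ciphertext=BGEDDHCDGH, RIGHT=7, LEFT=3

Answer: BGEDDHCDGH 7 3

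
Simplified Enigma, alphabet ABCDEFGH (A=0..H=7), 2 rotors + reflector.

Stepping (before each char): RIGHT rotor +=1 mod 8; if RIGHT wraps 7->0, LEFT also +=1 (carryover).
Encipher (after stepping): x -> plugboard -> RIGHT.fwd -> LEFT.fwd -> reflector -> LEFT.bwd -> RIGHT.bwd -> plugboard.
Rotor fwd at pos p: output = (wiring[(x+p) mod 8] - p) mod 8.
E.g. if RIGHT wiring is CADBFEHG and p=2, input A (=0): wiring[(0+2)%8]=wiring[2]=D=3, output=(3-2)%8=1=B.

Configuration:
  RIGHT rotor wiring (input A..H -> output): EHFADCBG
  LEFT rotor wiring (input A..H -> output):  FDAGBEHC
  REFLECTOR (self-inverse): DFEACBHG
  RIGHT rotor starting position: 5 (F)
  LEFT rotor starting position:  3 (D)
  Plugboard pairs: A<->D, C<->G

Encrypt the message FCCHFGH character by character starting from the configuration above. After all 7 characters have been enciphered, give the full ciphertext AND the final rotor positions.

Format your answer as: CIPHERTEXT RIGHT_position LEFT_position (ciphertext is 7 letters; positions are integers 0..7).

Answer: EBFCAAE 4 4

Derivation:
Char 1 ('F'): step: R->6, L=3; F->plug->F->R->C->L->B->refl->F->L'->H->R'->E->plug->E
Char 2 ('C'): step: R->7, L=3; C->plug->G->R->D->L->E->refl->C->L'->F->R'->B->plug->B
Char 3 ('C'): step: R->0, L->4 (L advanced); C->plug->G->R->B->L->A->refl->D->L'->C->R'->F->plug->F
Char 4 ('H'): step: R->1, L=4; H->plug->H->R->D->L->G->refl->H->L'->F->R'->G->plug->C
Char 5 ('F'): step: R->2, L=4; F->plug->F->R->E->L->B->refl->F->L'->A->R'->D->plug->A
Char 6 ('G'): step: R->3, L=4; G->plug->C->R->H->L->C->refl->E->L'->G->R'->D->plug->A
Char 7 ('H'): step: R->4, L=4; H->plug->H->R->E->L->B->refl->F->L'->A->R'->E->plug->E
Final: ciphertext=EBFCAAE, RIGHT=4, LEFT=4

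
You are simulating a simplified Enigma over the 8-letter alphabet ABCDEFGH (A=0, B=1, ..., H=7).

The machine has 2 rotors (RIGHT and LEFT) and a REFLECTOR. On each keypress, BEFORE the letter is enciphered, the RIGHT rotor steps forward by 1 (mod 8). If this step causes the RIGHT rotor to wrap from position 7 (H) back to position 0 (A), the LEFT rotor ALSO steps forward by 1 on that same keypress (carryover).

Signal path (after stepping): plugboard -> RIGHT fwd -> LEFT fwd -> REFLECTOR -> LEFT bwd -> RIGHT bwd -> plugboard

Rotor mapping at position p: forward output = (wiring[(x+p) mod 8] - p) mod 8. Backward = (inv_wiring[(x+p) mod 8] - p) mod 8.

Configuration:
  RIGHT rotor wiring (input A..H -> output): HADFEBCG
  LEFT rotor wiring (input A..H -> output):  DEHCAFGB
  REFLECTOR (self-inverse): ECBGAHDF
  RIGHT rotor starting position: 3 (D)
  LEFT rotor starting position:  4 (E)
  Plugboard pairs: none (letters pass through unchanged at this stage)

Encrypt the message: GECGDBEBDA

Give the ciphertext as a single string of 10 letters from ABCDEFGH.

Char 1 ('G'): step: R->4, L=4; G->plug->G->R->H->L->G->refl->D->L'->G->R'->C->plug->C
Char 2 ('E'): step: R->5, L=4; E->plug->E->R->D->L->F->refl->H->L'->E->R'->A->plug->A
Char 3 ('C'): step: R->6, L=4; C->plug->C->R->B->L->B->refl->C->L'->C->R'->D->plug->D
Char 4 ('G'): step: R->7, L=4; G->plug->G->R->C->L->C->refl->B->L'->B->R'->C->plug->C
Char 5 ('D'): step: R->0, L->5 (L advanced); D->plug->D->R->F->L->C->refl->B->L'->B->R'->F->plug->F
Char 6 ('B'): step: R->1, L=5; B->plug->B->R->C->L->E->refl->A->L'->A->R'->E->plug->E
Char 7 ('E'): step: R->2, L=5; E->plug->E->R->A->L->A->refl->E->L'->C->R'->C->plug->C
Char 8 ('B'): step: R->3, L=5; B->plug->B->R->B->L->B->refl->C->L'->F->R'->G->plug->G
Char 9 ('D'): step: R->4, L=5; D->plug->D->R->C->L->E->refl->A->L'->A->R'->A->plug->A
Char 10 ('A'): step: R->5, L=5; A->plug->A->R->E->L->H->refl->F->L'->G->R'->F->plug->F

Answer: CADCFECGAF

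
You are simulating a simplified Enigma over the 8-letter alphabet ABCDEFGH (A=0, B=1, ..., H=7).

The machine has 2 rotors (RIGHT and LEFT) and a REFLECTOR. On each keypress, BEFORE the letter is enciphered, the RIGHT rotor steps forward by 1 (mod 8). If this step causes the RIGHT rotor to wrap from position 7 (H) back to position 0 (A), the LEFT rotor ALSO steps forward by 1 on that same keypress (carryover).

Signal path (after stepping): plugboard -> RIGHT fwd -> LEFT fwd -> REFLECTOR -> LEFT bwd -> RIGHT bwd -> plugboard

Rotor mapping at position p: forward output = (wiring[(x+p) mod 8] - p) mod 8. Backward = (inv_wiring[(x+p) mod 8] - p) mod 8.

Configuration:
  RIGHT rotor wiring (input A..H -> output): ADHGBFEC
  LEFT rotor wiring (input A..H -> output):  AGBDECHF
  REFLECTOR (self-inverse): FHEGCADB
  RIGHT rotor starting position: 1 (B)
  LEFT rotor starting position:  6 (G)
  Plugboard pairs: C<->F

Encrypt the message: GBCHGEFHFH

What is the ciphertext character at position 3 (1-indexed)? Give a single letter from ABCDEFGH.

Char 1 ('G'): step: R->2, L=6; G->plug->G->R->G->L->G->refl->D->L'->E->R'->B->plug->B
Char 2 ('B'): step: R->3, L=6; B->plug->B->R->G->L->G->refl->D->L'->E->R'->H->plug->H
Char 3 ('C'): step: R->4, L=6; C->plug->F->R->H->L->E->refl->C->L'->C->R'->H->plug->H

H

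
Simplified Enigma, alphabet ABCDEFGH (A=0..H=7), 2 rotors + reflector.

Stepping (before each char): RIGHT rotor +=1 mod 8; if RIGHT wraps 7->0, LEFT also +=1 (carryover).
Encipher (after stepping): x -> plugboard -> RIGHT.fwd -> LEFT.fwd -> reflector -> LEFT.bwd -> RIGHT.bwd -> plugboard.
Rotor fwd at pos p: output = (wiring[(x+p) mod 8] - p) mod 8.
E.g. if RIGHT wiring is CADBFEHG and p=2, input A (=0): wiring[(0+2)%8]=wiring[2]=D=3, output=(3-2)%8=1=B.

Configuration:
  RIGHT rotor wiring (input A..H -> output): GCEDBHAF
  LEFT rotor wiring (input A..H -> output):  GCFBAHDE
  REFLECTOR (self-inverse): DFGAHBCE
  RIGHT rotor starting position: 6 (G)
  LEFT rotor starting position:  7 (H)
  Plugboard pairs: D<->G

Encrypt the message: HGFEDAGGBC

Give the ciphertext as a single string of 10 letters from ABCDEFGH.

Char 1 ('H'): step: R->7, L=7; H->plug->H->R->B->L->H->refl->E->L'->H->R'->B->plug->B
Char 2 ('G'): step: R->0, L->0 (L advanced); G->plug->D->R->D->L->B->refl->F->L'->C->R'->B->plug->B
Char 3 ('F'): step: R->1, L=0; F->plug->F->R->H->L->E->refl->H->L'->F->R'->H->plug->H
Char 4 ('E'): step: R->2, L=0; E->plug->E->R->G->L->D->refl->A->L'->E->R'->G->plug->D
Char 5 ('D'): step: R->3, L=0; D->plug->G->R->H->L->E->refl->H->L'->F->R'->D->plug->G
Char 6 ('A'): step: R->4, L=0; A->plug->A->R->F->L->H->refl->E->L'->H->R'->H->plug->H
Char 7 ('G'): step: R->5, L=0; G->plug->D->R->B->L->C->refl->G->L'->A->R'->C->plug->C
Char 8 ('G'): step: R->6, L=0; G->plug->D->R->E->L->A->refl->D->L'->G->R'->E->plug->E
Char 9 ('B'): step: R->7, L=0; B->plug->B->R->H->L->E->refl->H->L'->F->R'->D->plug->G
Char 10 ('C'): step: R->0, L->1 (L advanced); C->plug->C->R->E->L->G->refl->C->L'->F->R'->H->plug->H

Answer: BBHDGHCEGH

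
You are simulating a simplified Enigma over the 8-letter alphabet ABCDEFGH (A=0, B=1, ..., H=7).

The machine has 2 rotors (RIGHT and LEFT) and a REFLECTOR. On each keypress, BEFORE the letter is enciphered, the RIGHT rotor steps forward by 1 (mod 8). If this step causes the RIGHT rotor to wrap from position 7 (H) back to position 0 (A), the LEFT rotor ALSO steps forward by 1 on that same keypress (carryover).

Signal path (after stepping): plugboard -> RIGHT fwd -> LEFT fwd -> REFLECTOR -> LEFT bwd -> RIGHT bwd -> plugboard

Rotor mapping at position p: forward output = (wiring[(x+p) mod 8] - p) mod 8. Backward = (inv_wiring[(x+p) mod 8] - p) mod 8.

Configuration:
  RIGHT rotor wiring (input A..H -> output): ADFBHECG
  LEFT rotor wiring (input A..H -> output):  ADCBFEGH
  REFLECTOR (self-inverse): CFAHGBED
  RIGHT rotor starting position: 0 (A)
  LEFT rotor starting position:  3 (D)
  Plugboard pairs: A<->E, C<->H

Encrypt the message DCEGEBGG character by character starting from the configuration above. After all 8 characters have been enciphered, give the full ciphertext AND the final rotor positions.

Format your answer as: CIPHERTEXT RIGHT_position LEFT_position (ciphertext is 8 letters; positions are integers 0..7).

Char 1 ('D'): step: R->1, L=3; D->plug->D->R->G->L->A->refl->C->L'->B->R'->F->plug->F
Char 2 ('C'): step: R->2, L=3; C->plug->H->R->B->L->C->refl->A->L'->G->R'->G->plug->G
Char 3 ('E'): step: R->3, L=3; E->plug->A->R->G->L->A->refl->C->L'->B->R'->C->plug->H
Char 4 ('G'): step: R->4, L=3; G->plug->G->R->B->L->C->refl->A->L'->G->R'->C->plug->H
Char 5 ('E'): step: R->5, L=3; E->plug->A->R->H->L->H->refl->D->L'->D->R'->D->plug->D
Char 6 ('B'): step: R->6, L=3; B->plug->B->R->A->L->G->refl->E->L'->E->R'->A->plug->E
Char 7 ('G'): step: R->7, L=3; G->plug->G->R->F->L->F->refl->B->L'->C->R'->E->plug->A
Char 8 ('G'): step: R->0, L->4 (L advanced); G->plug->G->R->C->L->C->refl->A->L'->B->R'->D->plug->D
Final: ciphertext=FGHHDEAD, RIGHT=0, LEFT=4

Answer: FGHHDEAD 0 4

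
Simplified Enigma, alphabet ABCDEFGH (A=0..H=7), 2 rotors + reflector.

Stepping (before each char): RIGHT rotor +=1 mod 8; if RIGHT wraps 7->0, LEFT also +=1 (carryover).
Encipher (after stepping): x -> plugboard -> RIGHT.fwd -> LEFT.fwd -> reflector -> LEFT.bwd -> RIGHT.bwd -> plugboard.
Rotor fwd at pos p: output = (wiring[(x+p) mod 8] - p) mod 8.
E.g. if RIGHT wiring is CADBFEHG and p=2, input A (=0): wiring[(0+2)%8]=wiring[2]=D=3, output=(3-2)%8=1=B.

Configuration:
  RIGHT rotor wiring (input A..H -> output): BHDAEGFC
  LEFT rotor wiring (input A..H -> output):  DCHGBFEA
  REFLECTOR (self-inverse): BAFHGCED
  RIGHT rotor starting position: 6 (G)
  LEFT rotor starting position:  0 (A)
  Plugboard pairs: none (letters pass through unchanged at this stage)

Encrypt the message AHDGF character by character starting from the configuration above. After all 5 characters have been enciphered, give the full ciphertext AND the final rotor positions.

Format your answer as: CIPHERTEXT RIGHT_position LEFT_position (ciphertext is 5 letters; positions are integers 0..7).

Char 1 ('A'): step: R->7, L=0; A->plug->A->R->D->L->G->refl->E->L'->G->R'->H->plug->H
Char 2 ('H'): step: R->0, L->1 (L advanced); H->plug->H->R->C->L->F->refl->C->L'->H->R'->B->plug->B
Char 3 ('D'): step: R->1, L=1; D->plug->D->R->D->L->A->refl->B->L'->A->R'->H->plug->H
Char 4 ('G'): step: R->2, L=1; G->plug->G->R->H->L->C->refl->F->L'->C->R'->C->plug->C
Char 5 ('F'): step: R->3, L=1; F->plug->F->R->G->L->H->refl->D->L'->F->R'->A->plug->A
Final: ciphertext=HBHCA, RIGHT=3, LEFT=1

Answer: HBHCA 3 1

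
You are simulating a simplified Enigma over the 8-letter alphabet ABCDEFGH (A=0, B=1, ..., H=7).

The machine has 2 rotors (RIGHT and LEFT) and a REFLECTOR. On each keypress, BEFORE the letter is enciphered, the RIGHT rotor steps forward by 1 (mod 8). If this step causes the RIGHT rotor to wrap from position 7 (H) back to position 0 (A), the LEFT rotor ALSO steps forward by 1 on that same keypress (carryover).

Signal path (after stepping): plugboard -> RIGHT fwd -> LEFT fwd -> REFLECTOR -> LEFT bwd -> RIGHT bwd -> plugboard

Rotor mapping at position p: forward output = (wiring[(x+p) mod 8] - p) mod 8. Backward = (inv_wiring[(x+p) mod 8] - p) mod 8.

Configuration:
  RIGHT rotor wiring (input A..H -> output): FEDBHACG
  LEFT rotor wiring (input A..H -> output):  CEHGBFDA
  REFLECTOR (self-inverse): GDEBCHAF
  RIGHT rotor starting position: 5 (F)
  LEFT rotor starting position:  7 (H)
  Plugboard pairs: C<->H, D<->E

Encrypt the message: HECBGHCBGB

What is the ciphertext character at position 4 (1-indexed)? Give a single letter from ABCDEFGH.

Char 1 ('H'): step: R->6, L=7; H->plug->C->R->H->L->E->refl->C->L'->F->R'->E->plug->D
Char 2 ('E'): step: R->7, L=7; E->plug->D->R->E->L->H->refl->F->L'->C->R'->E->plug->D
Char 3 ('C'): step: R->0, L->0 (L advanced); C->plug->H->R->G->L->D->refl->B->L'->E->R'->B->plug->B
Char 4 ('B'): step: R->1, L=0; B->plug->B->R->C->L->H->refl->F->L'->F->R'->G->plug->G

G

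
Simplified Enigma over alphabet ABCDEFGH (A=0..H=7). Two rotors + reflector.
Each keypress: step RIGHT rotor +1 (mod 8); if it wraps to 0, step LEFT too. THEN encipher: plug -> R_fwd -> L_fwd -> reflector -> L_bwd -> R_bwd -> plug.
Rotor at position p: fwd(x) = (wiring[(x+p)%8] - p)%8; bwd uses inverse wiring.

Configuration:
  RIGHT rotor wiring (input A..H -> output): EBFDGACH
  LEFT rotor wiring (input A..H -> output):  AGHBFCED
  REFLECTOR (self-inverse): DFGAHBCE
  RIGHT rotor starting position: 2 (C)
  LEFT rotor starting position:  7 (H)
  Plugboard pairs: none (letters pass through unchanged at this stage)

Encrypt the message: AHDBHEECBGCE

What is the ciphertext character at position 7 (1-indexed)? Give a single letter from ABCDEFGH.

Char 1 ('A'): step: R->3, L=7; A->plug->A->R->A->L->E->refl->H->L'->C->R'->H->plug->H
Char 2 ('H'): step: R->4, L=7; H->plug->H->R->H->L->F->refl->B->L'->B->R'->G->plug->G
Char 3 ('D'): step: R->5, L=7; D->plug->D->R->H->L->F->refl->B->L'->B->R'->H->plug->H
Char 4 ('B'): step: R->6, L=7; B->plug->B->R->B->L->B->refl->F->L'->H->R'->E->plug->E
Char 5 ('H'): step: R->7, L=7; H->plug->H->R->D->L->A->refl->D->L'->G->R'->D->plug->D
Char 6 ('E'): step: R->0, L->0 (L advanced); E->plug->E->R->G->L->E->refl->H->L'->C->R'->G->plug->G
Char 7 ('E'): step: R->1, L=0; E->plug->E->R->H->L->D->refl->A->L'->A->R'->A->plug->A

A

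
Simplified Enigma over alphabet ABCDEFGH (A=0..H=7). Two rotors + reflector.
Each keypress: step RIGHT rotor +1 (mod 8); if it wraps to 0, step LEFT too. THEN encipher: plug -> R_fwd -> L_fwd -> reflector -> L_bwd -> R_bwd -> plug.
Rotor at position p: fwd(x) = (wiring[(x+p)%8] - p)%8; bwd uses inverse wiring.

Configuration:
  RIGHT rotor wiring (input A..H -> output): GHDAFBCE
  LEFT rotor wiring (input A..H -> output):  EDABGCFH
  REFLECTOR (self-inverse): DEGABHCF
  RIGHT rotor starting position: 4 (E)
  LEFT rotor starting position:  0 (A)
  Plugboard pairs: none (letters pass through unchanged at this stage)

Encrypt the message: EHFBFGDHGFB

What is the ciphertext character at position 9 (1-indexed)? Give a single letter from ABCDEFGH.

Char 1 ('E'): step: R->5, L=0; E->plug->E->R->C->L->A->refl->D->L'->B->R'->D->plug->D
Char 2 ('H'): step: R->6, L=0; H->plug->H->R->D->L->B->refl->E->L'->A->R'->C->plug->C
Char 3 ('F'): step: R->7, L=0; F->plug->F->R->G->L->F->refl->H->L'->H->R'->B->plug->B
Char 4 ('B'): step: R->0, L->1 (L advanced); B->plug->B->R->H->L->D->refl->A->L'->C->R'->G->plug->G
Char 5 ('F'): step: R->1, L=1; F->plug->F->R->B->L->H->refl->F->L'->D->R'->G->plug->G
Char 6 ('G'): step: R->2, L=1; G->plug->G->R->E->L->B->refl->E->L'->F->R'->H->plug->H
Char 7 ('D'): step: R->3, L=1; D->plug->D->R->H->L->D->refl->A->L'->C->R'->B->plug->B
Char 8 ('H'): step: R->4, L=1; H->plug->H->R->E->L->B->refl->E->L'->F->R'->B->plug->B
Char 9 ('G'): step: R->5, L=1; G->plug->G->R->D->L->F->refl->H->L'->B->R'->D->plug->D

D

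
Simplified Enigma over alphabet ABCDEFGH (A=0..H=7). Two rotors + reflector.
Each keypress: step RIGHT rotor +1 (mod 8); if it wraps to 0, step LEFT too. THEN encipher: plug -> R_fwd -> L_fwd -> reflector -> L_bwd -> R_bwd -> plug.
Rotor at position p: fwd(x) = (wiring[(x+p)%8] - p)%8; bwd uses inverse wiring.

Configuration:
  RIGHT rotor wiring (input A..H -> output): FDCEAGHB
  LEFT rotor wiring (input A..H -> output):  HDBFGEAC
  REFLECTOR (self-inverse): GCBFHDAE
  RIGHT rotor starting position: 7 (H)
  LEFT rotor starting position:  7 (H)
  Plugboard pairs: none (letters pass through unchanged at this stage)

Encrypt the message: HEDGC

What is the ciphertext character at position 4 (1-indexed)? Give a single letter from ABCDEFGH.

Char 1 ('H'): step: R->0, L->0 (L advanced); H->plug->H->R->B->L->D->refl->F->L'->D->R'->B->plug->B
Char 2 ('E'): step: R->1, L=0; E->plug->E->R->F->L->E->refl->H->L'->A->R'->G->plug->G
Char 3 ('D'): step: R->2, L=0; D->plug->D->R->E->L->G->refl->A->L'->G->R'->C->plug->C
Char 4 ('G'): step: R->3, L=0; G->plug->G->R->A->L->H->refl->E->L'->F->R'->B->plug->B

B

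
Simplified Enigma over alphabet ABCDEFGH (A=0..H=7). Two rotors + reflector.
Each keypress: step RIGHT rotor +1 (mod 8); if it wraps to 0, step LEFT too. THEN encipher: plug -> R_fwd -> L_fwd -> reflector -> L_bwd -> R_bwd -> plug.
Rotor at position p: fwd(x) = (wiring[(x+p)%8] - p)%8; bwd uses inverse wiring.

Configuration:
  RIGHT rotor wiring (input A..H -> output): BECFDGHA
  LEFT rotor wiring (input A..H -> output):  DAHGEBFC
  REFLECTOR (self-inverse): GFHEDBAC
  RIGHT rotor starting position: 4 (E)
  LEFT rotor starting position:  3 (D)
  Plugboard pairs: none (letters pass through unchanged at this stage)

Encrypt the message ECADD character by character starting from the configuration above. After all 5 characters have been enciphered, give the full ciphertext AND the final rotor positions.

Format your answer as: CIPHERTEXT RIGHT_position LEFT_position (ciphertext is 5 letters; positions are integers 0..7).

Answer: GEEFB 1 4

Derivation:
Char 1 ('E'): step: R->5, L=3; E->plug->E->R->H->L->E->refl->D->L'->A->R'->G->plug->G
Char 2 ('C'): step: R->6, L=3; C->plug->C->R->D->L->C->refl->H->L'->E->R'->E->plug->E
Char 3 ('A'): step: R->7, L=3; A->plug->A->R->B->L->B->refl->F->L'->G->R'->E->plug->E
Char 4 ('D'): step: R->0, L->4 (L advanced); D->plug->D->R->F->L->E->refl->D->L'->G->R'->F->plug->F
Char 5 ('D'): step: R->1, L=4; D->plug->D->R->C->L->B->refl->F->L'->B->R'->B->plug->B
Final: ciphertext=GEEFB, RIGHT=1, LEFT=4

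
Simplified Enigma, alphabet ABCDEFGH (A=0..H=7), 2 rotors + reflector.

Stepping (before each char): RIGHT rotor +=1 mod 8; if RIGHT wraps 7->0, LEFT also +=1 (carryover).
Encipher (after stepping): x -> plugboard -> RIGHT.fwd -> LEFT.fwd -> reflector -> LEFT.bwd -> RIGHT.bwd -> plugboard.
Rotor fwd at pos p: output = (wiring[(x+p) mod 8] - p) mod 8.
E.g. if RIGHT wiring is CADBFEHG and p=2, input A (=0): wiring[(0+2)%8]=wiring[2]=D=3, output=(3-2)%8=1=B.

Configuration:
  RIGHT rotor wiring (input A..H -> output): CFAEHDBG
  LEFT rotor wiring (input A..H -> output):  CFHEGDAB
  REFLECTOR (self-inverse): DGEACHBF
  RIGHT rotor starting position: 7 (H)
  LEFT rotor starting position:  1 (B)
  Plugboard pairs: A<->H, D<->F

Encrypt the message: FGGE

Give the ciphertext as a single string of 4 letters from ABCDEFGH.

Char 1 ('F'): step: R->0, L->2 (L advanced); F->plug->D->R->E->L->G->refl->B->L'->D->R'->F->plug->D
Char 2 ('G'): step: R->1, L=2; G->plug->G->R->F->L->H->refl->F->L'->A->R'->F->plug->D
Char 3 ('G'): step: R->2, L=2; G->plug->G->R->A->L->F->refl->H->L'->F->R'->C->plug->C
Char 4 ('E'): step: R->3, L=2; E->plug->E->R->D->L->B->refl->G->L'->E->R'->B->plug->B

Answer: DDCB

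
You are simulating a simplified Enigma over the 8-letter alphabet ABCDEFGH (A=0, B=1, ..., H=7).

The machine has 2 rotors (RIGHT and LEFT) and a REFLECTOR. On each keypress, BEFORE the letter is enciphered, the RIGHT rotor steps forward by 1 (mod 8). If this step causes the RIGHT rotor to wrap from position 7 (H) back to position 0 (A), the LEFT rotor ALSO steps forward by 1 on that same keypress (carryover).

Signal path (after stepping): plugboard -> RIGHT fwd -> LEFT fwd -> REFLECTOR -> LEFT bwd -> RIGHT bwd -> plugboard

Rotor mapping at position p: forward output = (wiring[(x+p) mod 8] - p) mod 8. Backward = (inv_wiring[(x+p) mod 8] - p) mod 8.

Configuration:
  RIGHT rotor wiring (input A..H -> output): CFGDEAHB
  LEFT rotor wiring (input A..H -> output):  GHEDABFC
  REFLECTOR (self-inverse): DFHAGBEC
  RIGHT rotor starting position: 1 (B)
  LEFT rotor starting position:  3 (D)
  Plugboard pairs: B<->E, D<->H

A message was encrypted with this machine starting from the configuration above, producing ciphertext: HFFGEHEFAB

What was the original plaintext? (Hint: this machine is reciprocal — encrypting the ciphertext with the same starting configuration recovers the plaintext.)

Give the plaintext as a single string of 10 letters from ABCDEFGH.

Char 1 ('H'): step: R->2, L=3; H->plug->D->R->G->L->E->refl->G->L'->C->R'->C->plug->C
Char 2 ('F'): step: R->3, L=3; F->plug->F->R->H->L->B->refl->F->L'->B->R'->B->plug->E
Char 3 ('F'): step: R->4, L=3; F->plug->F->R->B->L->F->refl->B->L'->H->R'->H->plug->D
Char 4 ('G'): step: R->5, L=3; G->plug->G->R->G->L->E->refl->G->L'->C->R'->B->plug->E
Char 5 ('E'): step: R->6, L=3; E->plug->B->R->D->L->C->refl->H->L'->E->R'->C->plug->C
Char 6 ('H'): step: R->7, L=3; H->plug->D->R->H->L->B->refl->F->L'->B->R'->G->plug->G
Char 7 ('E'): step: R->0, L->4 (L advanced); E->plug->B->R->F->L->D->refl->A->L'->G->R'->C->plug->C
Char 8 ('F'): step: R->1, L=4; F->plug->F->R->G->L->A->refl->D->L'->F->R'->B->plug->E
Char 9 ('A'): step: R->2, L=4; A->plug->A->R->E->L->C->refl->H->L'->H->R'->F->plug->F
Char 10 ('B'): step: R->3, L=4; B->plug->E->R->G->L->A->refl->D->L'->F->R'->C->plug->C

Answer: CEDECGCEFC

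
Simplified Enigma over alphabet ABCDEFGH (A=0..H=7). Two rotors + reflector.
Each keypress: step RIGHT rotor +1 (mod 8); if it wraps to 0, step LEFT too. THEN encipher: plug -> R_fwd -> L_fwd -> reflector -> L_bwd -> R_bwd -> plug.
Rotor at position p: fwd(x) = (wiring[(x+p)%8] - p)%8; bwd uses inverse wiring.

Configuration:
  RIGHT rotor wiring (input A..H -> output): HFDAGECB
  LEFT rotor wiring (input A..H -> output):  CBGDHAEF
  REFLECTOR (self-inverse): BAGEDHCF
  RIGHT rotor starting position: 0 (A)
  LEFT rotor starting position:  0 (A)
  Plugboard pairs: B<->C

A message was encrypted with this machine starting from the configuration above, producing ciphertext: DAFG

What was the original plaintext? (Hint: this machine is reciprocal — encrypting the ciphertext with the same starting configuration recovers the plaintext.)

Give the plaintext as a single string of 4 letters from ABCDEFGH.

Char 1 ('D'): step: R->1, L=0; D->plug->D->R->F->L->A->refl->B->L'->B->R'->F->plug->F
Char 2 ('A'): step: R->2, L=0; A->plug->A->R->B->L->B->refl->A->L'->F->R'->G->plug->G
Char 3 ('F'): step: R->3, L=0; F->plug->F->R->E->L->H->refl->F->L'->H->R'->D->plug->D
Char 4 ('G'): step: R->4, L=0; G->plug->G->R->H->L->F->refl->H->L'->E->R'->H->plug->H

Answer: FGDH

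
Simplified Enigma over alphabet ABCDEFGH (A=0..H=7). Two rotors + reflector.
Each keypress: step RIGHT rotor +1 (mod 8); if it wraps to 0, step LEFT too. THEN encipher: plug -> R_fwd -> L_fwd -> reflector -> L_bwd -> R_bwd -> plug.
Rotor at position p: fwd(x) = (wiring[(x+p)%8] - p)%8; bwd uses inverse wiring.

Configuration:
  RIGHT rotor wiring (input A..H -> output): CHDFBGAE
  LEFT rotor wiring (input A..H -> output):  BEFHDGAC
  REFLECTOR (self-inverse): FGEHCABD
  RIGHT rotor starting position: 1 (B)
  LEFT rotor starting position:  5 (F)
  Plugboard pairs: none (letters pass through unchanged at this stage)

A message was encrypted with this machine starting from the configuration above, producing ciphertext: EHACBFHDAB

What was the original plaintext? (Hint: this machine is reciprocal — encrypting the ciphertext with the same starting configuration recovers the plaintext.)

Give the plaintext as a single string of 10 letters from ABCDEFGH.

Char 1 ('E'): step: R->2, L=5; E->plug->E->R->G->L->C->refl->E->L'->D->R'->B->plug->B
Char 2 ('H'): step: R->3, L=5; H->plug->H->R->A->L->B->refl->G->L'->H->R'->F->plug->F
Char 3 ('A'): step: R->4, L=5; A->plug->A->R->F->L->A->refl->F->L'->C->R'->B->plug->B
Char 4 ('C'): step: R->5, L=5; C->plug->C->R->H->L->G->refl->B->L'->A->R'->G->plug->G
Char 5 ('B'): step: R->6, L=5; B->plug->B->R->G->L->C->refl->E->L'->D->R'->G->plug->G
Char 6 ('F'): step: R->7, L=5; F->plug->F->R->C->L->F->refl->A->L'->F->R'->A->plug->A
Char 7 ('H'): step: R->0, L->6 (L advanced); H->plug->H->R->E->L->H->refl->D->L'->C->R'->A->plug->A
Char 8 ('D'): step: R->1, L=6; D->plug->D->R->A->L->C->refl->E->L'->B->R'->H->plug->H
Char 9 ('A'): step: R->2, L=6; A->plug->A->R->B->L->E->refl->C->L'->A->R'->G->plug->G
Char 10 ('B'): step: R->3, L=6; B->plug->B->R->G->L->F->refl->A->L'->H->R'->F->plug->F

Answer: BFBGGAAHGF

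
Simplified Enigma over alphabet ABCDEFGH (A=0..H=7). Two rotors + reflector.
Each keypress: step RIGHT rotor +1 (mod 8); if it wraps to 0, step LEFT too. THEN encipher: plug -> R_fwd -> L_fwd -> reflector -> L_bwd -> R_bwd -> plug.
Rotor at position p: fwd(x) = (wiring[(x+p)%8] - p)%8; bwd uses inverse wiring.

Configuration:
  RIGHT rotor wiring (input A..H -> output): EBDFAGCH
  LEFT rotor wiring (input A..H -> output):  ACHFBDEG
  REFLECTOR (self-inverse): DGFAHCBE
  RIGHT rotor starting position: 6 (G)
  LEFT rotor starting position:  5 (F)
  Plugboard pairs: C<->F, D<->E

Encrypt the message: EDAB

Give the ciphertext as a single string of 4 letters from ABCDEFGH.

Char 1 ('E'): step: R->7, L=5; E->plug->D->R->E->L->F->refl->C->L'->F->R'->B->plug->B
Char 2 ('D'): step: R->0, L->6 (L advanced); D->plug->E->R->A->L->G->refl->B->L'->E->R'->A->plug->A
Char 3 ('A'): step: R->1, L=6; A->plug->A->R->A->L->G->refl->B->L'->E->R'->C->plug->F
Char 4 ('B'): step: R->2, L=6; B->plug->B->R->D->L->E->refl->H->L'->F->R'->F->plug->C

Answer: BAFC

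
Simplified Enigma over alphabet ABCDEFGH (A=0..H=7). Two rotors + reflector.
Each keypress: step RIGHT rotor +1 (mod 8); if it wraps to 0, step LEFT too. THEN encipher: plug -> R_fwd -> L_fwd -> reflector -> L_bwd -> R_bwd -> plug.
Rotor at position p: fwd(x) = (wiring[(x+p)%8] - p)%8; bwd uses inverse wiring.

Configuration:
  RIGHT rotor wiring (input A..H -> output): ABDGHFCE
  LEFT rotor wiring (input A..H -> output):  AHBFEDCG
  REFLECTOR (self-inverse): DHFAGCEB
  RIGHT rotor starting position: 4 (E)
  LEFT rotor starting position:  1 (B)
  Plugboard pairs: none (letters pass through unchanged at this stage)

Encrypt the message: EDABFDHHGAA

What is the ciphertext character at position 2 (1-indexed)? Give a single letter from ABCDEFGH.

Char 1 ('E'): step: R->5, L=1; E->plug->E->R->E->L->C->refl->F->L'->G->R'->F->plug->F
Char 2 ('D'): step: R->6, L=1; D->plug->D->R->D->L->D->refl->A->L'->B->R'->G->plug->G

G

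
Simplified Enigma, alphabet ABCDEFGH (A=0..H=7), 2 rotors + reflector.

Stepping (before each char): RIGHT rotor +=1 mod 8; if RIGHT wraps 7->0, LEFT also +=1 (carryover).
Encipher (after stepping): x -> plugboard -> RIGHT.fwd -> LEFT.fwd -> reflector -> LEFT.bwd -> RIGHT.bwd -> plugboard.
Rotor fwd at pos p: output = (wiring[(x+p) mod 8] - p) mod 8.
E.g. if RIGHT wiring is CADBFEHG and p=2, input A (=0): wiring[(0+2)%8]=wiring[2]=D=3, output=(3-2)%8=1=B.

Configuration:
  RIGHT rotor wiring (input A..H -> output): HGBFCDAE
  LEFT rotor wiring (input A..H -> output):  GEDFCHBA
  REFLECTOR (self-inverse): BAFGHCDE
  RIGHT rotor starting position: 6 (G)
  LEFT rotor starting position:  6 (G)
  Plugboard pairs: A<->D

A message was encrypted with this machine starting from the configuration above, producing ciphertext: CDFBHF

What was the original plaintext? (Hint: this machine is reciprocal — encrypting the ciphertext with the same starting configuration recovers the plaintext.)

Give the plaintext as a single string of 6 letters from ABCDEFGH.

Answer: AEEACB

Derivation:
Char 1 ('C'): step: R->7, L=6; C->plug->C->R->H->L->B->refl->A->L'->C->R'->D->plug->A
Char 2 ('D'): step: R->0, L->7 (L advanced); D->plug->A->R->H->L->C->refl->F->L'->C->R'->E->plug->E
Char 3 ('F'): step: R->1, L=7; F->plug->F->R->H->L->C->refl->F->L'->C->R'->E->plug->E
Char 4 ('B'): step: R->2, L=7; B->plug->B->R->D->L->E->refl->H->L'->B->R'->D->plug->A
Char 5 ('H'): step: R->3, L=7; H->plug->H->R->G->L->A->refl->B->L'->A->R'->C->plug->C
Char 6 ('F'): step: R->4, L=7; F->plug->F->R->C->L->F->refl->C->L'->H->R'->B->plug->B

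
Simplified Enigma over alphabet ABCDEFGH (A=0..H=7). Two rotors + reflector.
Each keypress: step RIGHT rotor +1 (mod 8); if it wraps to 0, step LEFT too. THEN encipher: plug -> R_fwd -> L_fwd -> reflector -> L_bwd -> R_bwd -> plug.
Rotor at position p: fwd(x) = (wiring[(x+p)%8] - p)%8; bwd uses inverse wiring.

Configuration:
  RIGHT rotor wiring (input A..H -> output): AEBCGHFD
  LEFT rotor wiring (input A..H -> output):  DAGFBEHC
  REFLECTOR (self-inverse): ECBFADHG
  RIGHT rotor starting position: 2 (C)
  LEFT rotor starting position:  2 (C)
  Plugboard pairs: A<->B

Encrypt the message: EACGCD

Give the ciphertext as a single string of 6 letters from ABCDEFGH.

Char 1 ('E'): step: R->3, L=2; E->plug->E->R->A->L->E->refl->A->L'->F->R'->F->plug->F
Char 2 ('A'): step: R->4, L=2; A->plug->B->R->D->L->C->refl->B->L'->G->R'->H->plug->H
Char 3 ('C'): step: R->5, L=2; C->plug->C->R->G->L->B->refl->C->L'->D->R'->D->plug->D
Char 4 ('G'): step: R->6, L=2; G->plug->G->R->A->L->E->refl->A->L'->F->R'->B->plug->A
Char 5 ('C'): step: R->7, L=2; C->plug->C->R->F->L->A->refl->E->L'->A->R'->G->plug->G
Char 6 ('D'): step: R->0, L->3 (L advanced); D->plug->D->R->C->L->B->refl->C->L'->A->R'->A->plug->B

Answer: FHDAGB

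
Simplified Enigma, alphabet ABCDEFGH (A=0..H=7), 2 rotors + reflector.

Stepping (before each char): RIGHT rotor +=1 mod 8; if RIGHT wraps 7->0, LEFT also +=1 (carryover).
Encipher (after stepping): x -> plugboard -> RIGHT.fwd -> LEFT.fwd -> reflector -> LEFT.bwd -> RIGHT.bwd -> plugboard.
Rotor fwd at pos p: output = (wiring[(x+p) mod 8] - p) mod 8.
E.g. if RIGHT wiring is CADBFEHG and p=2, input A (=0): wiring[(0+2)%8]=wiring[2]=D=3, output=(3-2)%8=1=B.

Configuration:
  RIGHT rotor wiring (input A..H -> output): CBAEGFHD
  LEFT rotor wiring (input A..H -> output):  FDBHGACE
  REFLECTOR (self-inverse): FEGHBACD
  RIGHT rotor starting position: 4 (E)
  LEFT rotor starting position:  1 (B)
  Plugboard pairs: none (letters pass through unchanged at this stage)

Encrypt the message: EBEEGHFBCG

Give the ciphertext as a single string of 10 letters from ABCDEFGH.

Char 1 ('E'): step: R->5, L=1; E->plug->E->R->E->L->H->refl->D->L'->G->R'->C->plug->C
Char 2 ('B'): step: R->6, L=1; B->plug->B->R->F->L->B->refl->E->L'->H->R'->H->plug->H
Char 3 ('E'): step: R->7, L=1; E->plug->E->R->F->L->B->refl->E->L'->H->R'->F->plug->F
Char 4 ('E'): step: R->0, L->2 (L advanced); E->plug->E->R->G->L->D->refl->H->L'->A->R'->C->plug->C
Char 5 ('G'): step: R->1, L=2; G->plug->G->R->C->L->E->refl->B->L'->H->R'->B->plug->B
Char 6 ('H'): step: R->2, L=2; H->plug->H->R->H->L->B->refl->E->L'->C->R'->B->plug->B
Char 7 ('F'): step: R->3, L=2; F->plug->F->R->H->L->B->refl->E->L'->C->R'->C->plug->C
Char 8 ('B'): step: R->4, L=2; B->plug->B->R->B->L->F->refl->A->L'->E->R'->G->plug->G
Char 9 ('C'): step: R->5, L=2; C->plug->C->R->G->L->D->refl->H->L'->A->R'->A->plug->A
Char 10 ('G'): step: R->6, L=2; G->plug->G->R->A->L->H->refl->D->L'->G->R'->F->plug->F

Answer: CHFCBBCGAF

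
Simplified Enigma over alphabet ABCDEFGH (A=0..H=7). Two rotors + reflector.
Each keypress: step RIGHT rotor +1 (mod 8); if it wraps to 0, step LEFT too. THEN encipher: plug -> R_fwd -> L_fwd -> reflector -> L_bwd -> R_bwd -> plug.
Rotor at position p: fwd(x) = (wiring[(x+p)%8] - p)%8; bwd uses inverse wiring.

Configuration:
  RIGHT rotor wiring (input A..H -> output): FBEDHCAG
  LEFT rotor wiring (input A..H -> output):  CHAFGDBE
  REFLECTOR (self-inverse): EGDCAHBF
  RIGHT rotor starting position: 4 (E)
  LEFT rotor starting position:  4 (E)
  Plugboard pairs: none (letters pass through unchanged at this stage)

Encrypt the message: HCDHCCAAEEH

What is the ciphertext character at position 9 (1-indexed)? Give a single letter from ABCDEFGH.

Char 1 ('H'): step: R->5, L=4; H->plug->H->R->C->L->F->refl->H->L'->B->R'->C->plug->C
Char 2 ('C'): step: R->6, L=4; C->plug->C->R->H->L->B->refl->G->L'->E->R'->H->plug->H
Char 3 ('D'): step: R->7, L=4; D->plug->D->R->F->L->D->refl->C->L'->A->R'->F->plug->F
Char 4 ('H'): step: R->0, L->5 (L advanced); H->plug->H->R->G->L->A->refl->E->L'->B->R'->B->plug->B
Char 5 ('C'): step: R->1, L=5; C->plug->C->R->C->L->H->refl->F->L'->D->R'->B->plug->B
Char 6 ('C'): step: R->2, L=5; C->plug->C->R->F->L->D->refl->C->L'->E->R'->F->plug->F
Char 7 ('A'): step: R->3, L=5; A->plug->A->R->A->L->G->refl->B->L'->H->R'->C->plug->C
Char 8 ('A'): step: R->4, L=5; A->plug->A->R->D->L->F->refl->H->L'->C->R'->D->plug->D
Char 9 ('E'): step: R->5, L=5; E->plug->E->R->E->L->C->refl->D->L'->F->R'->A->plug->A

A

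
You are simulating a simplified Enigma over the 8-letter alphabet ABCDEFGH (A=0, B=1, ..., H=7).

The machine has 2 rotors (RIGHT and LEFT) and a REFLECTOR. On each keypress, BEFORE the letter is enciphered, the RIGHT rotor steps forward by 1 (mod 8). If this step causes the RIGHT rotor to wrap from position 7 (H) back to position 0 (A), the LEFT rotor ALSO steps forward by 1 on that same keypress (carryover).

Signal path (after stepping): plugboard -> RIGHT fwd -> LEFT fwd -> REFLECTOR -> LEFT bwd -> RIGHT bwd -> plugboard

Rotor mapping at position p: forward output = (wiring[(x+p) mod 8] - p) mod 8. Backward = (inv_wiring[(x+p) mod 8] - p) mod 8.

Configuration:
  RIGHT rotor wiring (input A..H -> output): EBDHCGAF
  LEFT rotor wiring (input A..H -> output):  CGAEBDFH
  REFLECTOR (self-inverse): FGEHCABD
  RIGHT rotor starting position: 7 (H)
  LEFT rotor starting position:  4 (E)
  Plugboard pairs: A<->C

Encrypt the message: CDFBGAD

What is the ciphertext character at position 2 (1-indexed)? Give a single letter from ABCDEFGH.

Char 1 ('C'): step: R->0, L->5 (L advanced); C->plug->A->R->E->L->B->refl->G->L'->A->R'->G->plug->G
Char 2 ('D'): step: R->1, L=5; D->plug->D->R->B->L->A->refl->F->L'->D->R'->H->plug->H

H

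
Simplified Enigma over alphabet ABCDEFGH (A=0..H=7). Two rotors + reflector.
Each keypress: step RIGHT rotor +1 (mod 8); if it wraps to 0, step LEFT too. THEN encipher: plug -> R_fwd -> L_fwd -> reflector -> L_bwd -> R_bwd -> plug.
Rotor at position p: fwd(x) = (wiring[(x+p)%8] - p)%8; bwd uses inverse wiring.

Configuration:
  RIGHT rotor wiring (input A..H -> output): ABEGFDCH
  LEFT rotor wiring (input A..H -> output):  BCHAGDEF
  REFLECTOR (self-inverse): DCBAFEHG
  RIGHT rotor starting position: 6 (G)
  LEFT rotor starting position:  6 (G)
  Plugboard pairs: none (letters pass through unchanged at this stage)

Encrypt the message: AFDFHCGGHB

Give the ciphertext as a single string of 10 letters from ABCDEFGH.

Char 1 ('A'): step: R->7, L=6; A->plug->A->R->A->L->G->refl->H->L'->B->R'->B->plug->B
Char 2 ('F'): step: R->0, L->7 (L advanced); F->plug->F->R->D->L->A->refl->D->L'->C->R'->G->plug->G
Char 3 ('D'): step: R->1, L=7; D->plug->D->R->E->L->B->refl->C->L'->B->R'->F->plug->F
Char 4 ('F'): step: R->2, L=7; F->plug->F->R->F->L->H->refl->G->L'->A->R'->E->plug->E
Char 5 ('H'): step: R->3, L=7; H->plug->H->R->B->L->C->refl->B->L'->E->R'->E->plug->E
Char 6 ('C'): step: R->4, L=7; C->plug->C->R->G->L->E->refl->F->L'->H->R'->B->plug->B
Char 7 ('G'): step: R->5, L=7; G->plug->G->R->B->L->C->refl->B->L'->E->R'->E->plug->E
Char 8 ('G'): step: R->6, L=7; G->plug->G->R->H->L->F->refl->E->L'->G->R'->E->plug->E
Char 9 ('H'): step: R->7, L=7; H->plug->H->R->D->L->A->refl->D->L'->C->R'->C->plug->C
Char 10 ('B'): step: R->0, L->0 (L advanced); B->plug->B->R->B->L->C->refl->B->L'->A->R'->A->plug->A

Answer: BGFEEBEECA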